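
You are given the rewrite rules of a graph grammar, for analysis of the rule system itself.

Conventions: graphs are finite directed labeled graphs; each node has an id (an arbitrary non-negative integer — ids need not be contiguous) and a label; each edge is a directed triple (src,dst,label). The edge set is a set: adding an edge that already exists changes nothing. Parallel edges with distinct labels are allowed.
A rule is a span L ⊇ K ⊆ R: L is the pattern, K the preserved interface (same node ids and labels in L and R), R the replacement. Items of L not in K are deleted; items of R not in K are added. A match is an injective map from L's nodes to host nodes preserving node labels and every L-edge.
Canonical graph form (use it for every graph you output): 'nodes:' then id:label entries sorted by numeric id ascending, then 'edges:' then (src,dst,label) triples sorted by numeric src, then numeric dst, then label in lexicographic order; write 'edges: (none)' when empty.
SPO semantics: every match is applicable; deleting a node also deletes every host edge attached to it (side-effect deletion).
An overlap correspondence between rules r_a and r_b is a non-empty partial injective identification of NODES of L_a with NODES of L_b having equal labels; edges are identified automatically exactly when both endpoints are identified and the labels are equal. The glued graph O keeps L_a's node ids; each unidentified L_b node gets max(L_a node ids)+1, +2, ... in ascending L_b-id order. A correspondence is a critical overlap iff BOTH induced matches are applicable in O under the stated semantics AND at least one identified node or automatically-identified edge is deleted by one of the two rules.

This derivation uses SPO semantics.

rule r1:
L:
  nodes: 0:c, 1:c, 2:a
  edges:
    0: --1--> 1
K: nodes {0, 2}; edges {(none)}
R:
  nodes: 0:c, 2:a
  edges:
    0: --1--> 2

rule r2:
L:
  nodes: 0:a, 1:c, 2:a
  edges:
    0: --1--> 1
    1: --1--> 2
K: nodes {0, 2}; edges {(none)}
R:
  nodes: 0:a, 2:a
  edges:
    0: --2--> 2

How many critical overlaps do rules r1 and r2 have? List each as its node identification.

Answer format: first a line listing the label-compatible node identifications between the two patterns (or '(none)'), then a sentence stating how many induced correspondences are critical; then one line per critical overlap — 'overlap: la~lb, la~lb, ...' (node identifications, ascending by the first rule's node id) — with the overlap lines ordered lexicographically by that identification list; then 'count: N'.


label-compatible node identifications between L(r1) and L(r2): 0~1, 1~1, 2~0, 2~2
6 of the induced correspondences are critical overlaps of r1 and r2.
overlap: 0~1
overlap: 0~1, 2~0
overlap: 0~1, 2~2
overlap: 1~1
overlap: 1~1, 2~0
overlap: 1~1, 2~2
count: 6


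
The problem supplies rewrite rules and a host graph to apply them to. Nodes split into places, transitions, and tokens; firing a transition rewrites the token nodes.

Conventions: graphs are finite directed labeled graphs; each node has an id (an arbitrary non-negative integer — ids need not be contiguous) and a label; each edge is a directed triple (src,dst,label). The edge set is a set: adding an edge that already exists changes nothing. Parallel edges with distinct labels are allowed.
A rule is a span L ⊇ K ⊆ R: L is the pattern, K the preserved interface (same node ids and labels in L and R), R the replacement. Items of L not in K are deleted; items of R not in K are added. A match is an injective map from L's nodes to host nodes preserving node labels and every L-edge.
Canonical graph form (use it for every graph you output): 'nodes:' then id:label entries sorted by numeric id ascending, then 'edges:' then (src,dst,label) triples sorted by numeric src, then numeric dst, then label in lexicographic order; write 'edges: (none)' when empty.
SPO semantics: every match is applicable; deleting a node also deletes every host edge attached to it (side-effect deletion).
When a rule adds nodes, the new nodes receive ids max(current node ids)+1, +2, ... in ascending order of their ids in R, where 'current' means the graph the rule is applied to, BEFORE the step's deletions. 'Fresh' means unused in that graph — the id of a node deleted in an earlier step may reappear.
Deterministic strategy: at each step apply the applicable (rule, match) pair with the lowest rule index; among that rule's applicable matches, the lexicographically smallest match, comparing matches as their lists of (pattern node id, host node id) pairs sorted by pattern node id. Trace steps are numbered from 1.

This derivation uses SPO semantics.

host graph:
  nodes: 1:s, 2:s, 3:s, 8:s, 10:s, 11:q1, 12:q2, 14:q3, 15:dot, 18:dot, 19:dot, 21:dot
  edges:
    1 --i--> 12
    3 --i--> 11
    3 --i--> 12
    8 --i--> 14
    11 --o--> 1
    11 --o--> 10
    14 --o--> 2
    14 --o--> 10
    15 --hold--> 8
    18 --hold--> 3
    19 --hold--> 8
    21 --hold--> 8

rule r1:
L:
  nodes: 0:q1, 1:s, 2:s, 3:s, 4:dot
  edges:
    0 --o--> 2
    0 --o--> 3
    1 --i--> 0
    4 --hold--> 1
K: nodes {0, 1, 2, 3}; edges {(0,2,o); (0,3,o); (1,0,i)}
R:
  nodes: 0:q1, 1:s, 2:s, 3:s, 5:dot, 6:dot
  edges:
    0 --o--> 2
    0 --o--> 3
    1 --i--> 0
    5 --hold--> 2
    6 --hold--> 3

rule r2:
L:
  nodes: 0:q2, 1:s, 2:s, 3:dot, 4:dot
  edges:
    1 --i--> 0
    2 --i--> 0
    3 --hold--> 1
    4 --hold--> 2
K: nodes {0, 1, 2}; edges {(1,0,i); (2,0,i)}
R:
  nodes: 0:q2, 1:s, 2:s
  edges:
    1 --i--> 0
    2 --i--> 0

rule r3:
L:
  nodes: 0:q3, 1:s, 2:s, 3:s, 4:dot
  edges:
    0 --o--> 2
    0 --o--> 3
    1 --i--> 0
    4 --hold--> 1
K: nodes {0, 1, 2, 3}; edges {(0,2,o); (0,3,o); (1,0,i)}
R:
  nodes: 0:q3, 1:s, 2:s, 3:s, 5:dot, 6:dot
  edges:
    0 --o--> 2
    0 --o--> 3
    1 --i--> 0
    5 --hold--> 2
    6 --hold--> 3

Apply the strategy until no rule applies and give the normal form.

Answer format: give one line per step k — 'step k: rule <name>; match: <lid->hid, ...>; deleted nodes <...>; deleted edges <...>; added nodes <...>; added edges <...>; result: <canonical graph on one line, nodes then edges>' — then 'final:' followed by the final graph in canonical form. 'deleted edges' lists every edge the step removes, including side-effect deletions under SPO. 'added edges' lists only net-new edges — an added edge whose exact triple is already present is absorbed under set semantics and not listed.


step 1: rule r1; match: 0->11, 1->3, 2->1, 3->10, 4->18; deleted nodes 18; deleted edges (18,3,hold); added nodes 22, 23; added edges (22,1,hold); (23,10,hold); result: nodes: 1:s, 2:s, 3:s, 8:s, 10:s, 11:q1, 12:q2, 14:q3, 15:dot, 19:dot, 21:dot, 22:dot, 23:dot edges: (1,12,i); (3,11,i); (3,12,i); (8,14,i); (11,1,o); (11,10,o); (14,2,o); (14,10,o); (15,8,hold); (19,8,hold); (21,8,hold); (22,1,hold); (23,10,hold)
step 2: rule r3; match: 0->14, 1->8, 2->2, 3->10, 4->15; deleted nodes 15; deleted edges (15,8,hold); added nodes 24, 25; added edges (24,2,hold); (25,10,hold); result: nodes: 1:s, 2:s, 3:s, 8:s, 10:s, 11:q1, 12:q2, 14:q3, 19:dot, 21:dot, 22:dot, 23:dot, 24:dot, 25:dot edges: (1,12,i); (3,11,i); (3,12,i); (8,14,i); (11,1,o); (11,10,o); (14,2,o); (14,10,o); (19,8,hold); (21,8,hold); (22,1,hold); (23,10,hold); (24,2,hold); (25,10,hold)
step 3: rule r3; match: 0->14, 1->8, 2->2, 3->10, 4->19; deleted nodes 19; deleted edges (19,8,hold); added nodes 26, 27; added edges (26,2,hold); (27,10,hold); result: nodes: 1:s, 2:s, 3:s, 8:s, 10:s, 11:q1, 12:q2, 14:q3, 21:dot, 22:dot, 23:dot, 24:dot, 25:dot, 26:dot, 27:dot edges: (1,12,i); (3,11,i); (3,12,i); (8,14,i); (11,1,o); (11,10,o); (14,2,o); (14,10,o); (21,8,hold); (22,1,hold); (23,10,hold); (24,2,hold); (25,10,hold); (26,2,hold); (27,10,hold)
step 4: rule r3; match: 0->14, 1->8, 2->2, 3->10, 4->21; deleted nodes 21; deleted edges (21,8,hold); added nodes 28, 29; added edges (28,2,hold); (29,10,hold); result: nodes: 1:s, 2:s, 3:s, 8:s, 10:s, 11:q1, 12:q2, 14:q3, 22:dot, 23:dot, 24:dot, 25:dot, 26:dot, 27:dot, 28:dot, 29:dot edges: (1,12,i); (3,11,i); (3,12,i); (8,14,i); (11,1,o); (11,10,o); (14,2,o); (14,10,o); (22,1,hold); (23,10,hold); (24,2,hold); (25,10,hold); (26,2,hold); (27,10,hold); (28,2,hold); (29,10,hold)
final:
nodes: 1:s, 2:s, 3:s, 8:s, 10:s, 11:q1, 12:q2, 14:q3, 22:dot, 23:dot, 24:dot, 25:dot, 26:dot, 27:dot, 28:dot, 29:dot
edges: (1,12,i); (3,11,i); (3,12,i); (8,14,i); (11,1,o); (11,10,o); (14,2,o); (14,10,o); (22,1,hold); (23,10,hold); (24,2,hold); (25,10,hold); (26,2,hold); (27,10,hold); (28,2,hold); (29,10,hold)


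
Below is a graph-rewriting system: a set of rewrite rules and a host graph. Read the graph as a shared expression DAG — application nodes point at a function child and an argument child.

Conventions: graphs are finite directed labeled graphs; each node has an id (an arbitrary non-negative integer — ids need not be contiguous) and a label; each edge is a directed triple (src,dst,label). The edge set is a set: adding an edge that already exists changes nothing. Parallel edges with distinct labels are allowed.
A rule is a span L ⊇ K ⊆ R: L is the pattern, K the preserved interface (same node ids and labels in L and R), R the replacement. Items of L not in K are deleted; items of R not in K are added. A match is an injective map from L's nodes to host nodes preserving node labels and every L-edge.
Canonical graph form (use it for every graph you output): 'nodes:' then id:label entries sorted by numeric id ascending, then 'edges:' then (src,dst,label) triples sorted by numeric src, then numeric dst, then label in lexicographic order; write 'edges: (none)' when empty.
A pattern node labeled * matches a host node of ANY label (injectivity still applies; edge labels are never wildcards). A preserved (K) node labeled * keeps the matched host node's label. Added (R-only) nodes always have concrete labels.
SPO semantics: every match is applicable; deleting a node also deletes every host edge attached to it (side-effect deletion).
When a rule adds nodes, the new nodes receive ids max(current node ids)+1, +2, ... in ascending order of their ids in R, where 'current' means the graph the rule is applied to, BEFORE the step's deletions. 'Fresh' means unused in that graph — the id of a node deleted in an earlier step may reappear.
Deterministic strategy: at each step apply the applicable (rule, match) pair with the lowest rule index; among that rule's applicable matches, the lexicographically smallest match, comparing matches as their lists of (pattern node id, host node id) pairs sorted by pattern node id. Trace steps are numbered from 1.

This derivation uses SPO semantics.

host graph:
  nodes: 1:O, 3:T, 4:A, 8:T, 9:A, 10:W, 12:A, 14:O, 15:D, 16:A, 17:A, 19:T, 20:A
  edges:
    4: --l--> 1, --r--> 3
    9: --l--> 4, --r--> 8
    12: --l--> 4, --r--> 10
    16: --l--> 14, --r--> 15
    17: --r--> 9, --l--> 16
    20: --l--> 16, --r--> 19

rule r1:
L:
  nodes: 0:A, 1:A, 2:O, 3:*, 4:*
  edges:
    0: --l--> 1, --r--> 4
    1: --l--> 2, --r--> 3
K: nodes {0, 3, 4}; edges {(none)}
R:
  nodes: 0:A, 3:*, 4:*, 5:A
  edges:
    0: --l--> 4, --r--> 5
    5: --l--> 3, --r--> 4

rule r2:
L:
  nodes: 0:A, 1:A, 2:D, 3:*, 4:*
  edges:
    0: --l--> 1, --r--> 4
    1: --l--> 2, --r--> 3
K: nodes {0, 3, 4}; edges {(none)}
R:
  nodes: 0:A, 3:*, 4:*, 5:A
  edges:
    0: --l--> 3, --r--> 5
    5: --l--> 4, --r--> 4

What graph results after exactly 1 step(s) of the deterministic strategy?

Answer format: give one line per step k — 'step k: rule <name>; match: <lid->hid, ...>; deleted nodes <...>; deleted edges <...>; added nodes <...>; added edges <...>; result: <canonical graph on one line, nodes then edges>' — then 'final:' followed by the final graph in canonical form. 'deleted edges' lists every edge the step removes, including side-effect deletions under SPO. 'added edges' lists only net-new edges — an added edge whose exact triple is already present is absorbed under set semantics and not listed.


step 1: rule r1; match: 0->9, 1->4, 2->1, 3->3, 4->8; deleted nodes 1, 4; deleted edges (4,1,l); (4,3,r); (9,4,l); (9,8,r); (12,4,l); added nodes 21; added edges (9,8,l); (9,21,r); (21,3,l); (21,8,r); result: nodes: 3:T, 8:T, 9:A, 10:W, 12:A, 14:O, 15:D, 16:A, 17:A, 19:T, 20:A, 21:A edges: (9,8,l); (9,21,r); (12,10,r); (16,14,l); (16,15,r); (17,9,r); (17,16,l); (20,16,l); (20,19,r); (21,3,l); (21,8,r)
final:
nodes: 3:T, 8:T, 9:A, 10:W, 12:A, 14:O, 15:D, 16:A, 17:A, 19:T, 20:A, 21:A
edges: (9,8,l); (9,21,r); (12,10,r); (16,14,l); (16,15,r); (17,9,r); (17,16,l); (20,16,l); (20,19,r); (21,3,l); (21,8,r)


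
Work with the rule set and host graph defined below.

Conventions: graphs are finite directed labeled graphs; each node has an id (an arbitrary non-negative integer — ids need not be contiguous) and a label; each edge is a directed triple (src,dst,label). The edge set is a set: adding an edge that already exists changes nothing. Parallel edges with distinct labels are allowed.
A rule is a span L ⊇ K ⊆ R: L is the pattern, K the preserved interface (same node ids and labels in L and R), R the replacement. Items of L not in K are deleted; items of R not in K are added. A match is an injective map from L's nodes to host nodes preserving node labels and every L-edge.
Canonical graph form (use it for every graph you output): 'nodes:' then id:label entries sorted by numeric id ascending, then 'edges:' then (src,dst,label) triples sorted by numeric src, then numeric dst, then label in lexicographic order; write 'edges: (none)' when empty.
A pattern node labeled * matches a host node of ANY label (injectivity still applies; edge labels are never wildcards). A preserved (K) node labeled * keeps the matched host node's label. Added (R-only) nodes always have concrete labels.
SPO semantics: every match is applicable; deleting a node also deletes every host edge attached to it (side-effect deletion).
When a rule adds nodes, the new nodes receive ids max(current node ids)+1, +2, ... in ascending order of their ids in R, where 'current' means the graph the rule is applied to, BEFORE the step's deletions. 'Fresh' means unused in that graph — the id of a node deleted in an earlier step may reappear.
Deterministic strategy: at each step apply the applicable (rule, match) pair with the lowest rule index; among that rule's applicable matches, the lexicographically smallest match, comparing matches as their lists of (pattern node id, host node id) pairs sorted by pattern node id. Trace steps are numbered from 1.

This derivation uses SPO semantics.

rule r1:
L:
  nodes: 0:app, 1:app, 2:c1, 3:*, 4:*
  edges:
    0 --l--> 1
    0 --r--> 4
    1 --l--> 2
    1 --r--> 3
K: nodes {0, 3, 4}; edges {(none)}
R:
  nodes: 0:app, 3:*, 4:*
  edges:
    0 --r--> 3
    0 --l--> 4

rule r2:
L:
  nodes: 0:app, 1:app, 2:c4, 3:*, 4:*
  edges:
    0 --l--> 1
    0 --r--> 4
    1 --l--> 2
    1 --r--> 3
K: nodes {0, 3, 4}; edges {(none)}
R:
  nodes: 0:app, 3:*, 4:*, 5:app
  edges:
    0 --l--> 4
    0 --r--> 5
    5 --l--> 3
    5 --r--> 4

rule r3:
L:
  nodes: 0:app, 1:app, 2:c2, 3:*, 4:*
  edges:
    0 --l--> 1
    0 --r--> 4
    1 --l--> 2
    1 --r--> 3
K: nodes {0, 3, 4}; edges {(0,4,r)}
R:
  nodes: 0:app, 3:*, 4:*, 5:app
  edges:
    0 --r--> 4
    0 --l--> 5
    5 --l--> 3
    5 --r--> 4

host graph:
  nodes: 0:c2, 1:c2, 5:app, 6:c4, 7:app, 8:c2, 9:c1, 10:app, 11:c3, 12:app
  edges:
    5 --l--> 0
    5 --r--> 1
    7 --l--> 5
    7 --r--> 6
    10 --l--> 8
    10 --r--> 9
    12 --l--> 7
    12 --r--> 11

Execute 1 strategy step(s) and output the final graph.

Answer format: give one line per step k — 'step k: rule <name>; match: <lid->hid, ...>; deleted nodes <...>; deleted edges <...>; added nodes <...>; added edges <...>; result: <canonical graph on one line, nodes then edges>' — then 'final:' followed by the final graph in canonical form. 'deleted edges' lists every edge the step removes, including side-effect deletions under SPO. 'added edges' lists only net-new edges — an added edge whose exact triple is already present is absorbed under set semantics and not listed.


step 1: rule r3; match: 0->7, 1->5, 2->0, 3->1, 4->6; deleted nodes 0, 5; deleted edges (5,0,l); (5,1,r); (7,5,l); added nodes 13; added edges (7,13,l); (13,1,l); (13,6,r); result: nodes: 1:c2, 6:c4, 7:app, 8:c2, 9:c1, 10:app, 11:c3, 12:app, 13:app edges: (7,6,r); (7,13,l); (10,8,l); (10,9,r); (12,7,l); (12,11,r); (13,1,l); (13,6,r)
final:
nodes: 1:c2, 6:c4, 7:app, 8:c2, 9:c1, 10:app, 11:c3, 12:app, 13:app
edges: (7,6,r); (7,13,l); (10,8,l); (10,9,r); (12,7,l); (12,11,r); (13,1,l); (13,6,r)


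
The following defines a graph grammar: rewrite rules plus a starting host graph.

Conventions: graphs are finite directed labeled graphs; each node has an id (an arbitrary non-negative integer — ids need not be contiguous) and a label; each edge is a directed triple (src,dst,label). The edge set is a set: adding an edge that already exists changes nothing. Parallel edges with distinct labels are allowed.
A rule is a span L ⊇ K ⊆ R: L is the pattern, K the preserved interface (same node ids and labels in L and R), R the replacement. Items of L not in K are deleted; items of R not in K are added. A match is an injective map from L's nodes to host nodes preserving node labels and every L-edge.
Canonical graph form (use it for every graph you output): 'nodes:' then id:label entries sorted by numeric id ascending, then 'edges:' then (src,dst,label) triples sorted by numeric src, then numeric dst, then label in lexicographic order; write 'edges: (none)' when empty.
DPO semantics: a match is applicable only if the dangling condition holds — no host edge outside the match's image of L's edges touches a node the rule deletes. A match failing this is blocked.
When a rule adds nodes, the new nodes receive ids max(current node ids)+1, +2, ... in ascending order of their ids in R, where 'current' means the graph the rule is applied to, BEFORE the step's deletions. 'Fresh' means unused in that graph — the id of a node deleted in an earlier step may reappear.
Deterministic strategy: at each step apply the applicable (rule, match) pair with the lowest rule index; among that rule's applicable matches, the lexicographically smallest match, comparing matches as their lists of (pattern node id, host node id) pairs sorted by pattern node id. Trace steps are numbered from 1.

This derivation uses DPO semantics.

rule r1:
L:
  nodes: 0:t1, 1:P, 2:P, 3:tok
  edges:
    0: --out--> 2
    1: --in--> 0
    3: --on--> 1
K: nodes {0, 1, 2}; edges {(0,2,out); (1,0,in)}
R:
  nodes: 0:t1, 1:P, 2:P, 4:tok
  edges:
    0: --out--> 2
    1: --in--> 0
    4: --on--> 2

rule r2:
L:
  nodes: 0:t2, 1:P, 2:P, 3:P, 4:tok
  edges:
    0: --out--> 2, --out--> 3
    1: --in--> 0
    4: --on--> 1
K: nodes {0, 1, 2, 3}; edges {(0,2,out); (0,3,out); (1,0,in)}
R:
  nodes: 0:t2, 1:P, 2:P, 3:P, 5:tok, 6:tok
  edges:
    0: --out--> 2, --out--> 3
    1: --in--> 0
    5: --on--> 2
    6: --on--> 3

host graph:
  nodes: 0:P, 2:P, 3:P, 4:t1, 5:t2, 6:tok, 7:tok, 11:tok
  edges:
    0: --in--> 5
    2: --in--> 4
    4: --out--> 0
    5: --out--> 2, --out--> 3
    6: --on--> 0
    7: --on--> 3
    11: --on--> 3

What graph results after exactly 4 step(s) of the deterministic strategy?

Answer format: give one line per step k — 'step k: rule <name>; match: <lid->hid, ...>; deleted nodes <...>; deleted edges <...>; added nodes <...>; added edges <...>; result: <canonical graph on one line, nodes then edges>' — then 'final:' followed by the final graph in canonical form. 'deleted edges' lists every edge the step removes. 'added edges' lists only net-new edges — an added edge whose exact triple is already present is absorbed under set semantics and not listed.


step 1: rule r2; match: 0->5, 1->0, 2->2, 3->3, 4->6; deleted nodes 6; deleted edges (6,0,on); added nodes 12, 13; added edges (12,2,on); (13,3,on); result: nodes: 0:P, 2:P, 3:P, 4:t1, 5:t2, 7:tok, 11:tok, 12:tok, 13:tok edges: (0,5,in); (2,4,in); (4,0,out); (5,2,out); (5,3,out); (7,3,on); (11,3,on); (12,2,on); (13,3,on)
step 2: rule r1; match: 0->4, 1->2, 2->0, 3->12; deleted nodes 12; deleted edges (12,2,on); added nodes 14; added edges (14,0,on); result: nodes: 0:P, 2:P, 3:P, 4:t1, 5:t2, 7:tok, 11:tok, 13:tok, 14:tok edges: (0,5,in); (2,4,in); (4,0,out); (5,2,out); (5,3,out); (7,3,on); (11,3,on); (13,3,on); (14,0,on)
step 3: rule r2; match: 0->5, 1->0, 2->2, 3->3, 4->14; deleted nodes 14; deleted edges (14,0,on); added nodes 15, 16; added edges (15,2,on); (16,3,on); result: nodes: 0:P, 2:P, 3:P, 4:t1, 5:t2, 7:tok, 11:tok, 13:tok, 15:tok, 16:tok edges: (0,5,in); (2,4,in); (4,0,out); (5,2,out); (5,3,out); (7,3,on); (11,3,on); (13,3,on); (15,2,on); (16,3,on)
step 4: rule r1; match: 0->4, 1->2, 2->0, 3->15; deleted nodes 15; deleted edges (15,2,on); added nodes 17; added edges (17,0,on); result: nodes: 0:P, 2:P, 3:P, 4:t1, 5:t2, 7:tok, 11:tok, 13:tok, 16:tok, 17:tok edges: (0,5,in); (2,4,in); (4,0,out); (5,2,out); (5,3,out); (7,3,on); (11,3,on); (13,3,on); (16,3,on); (17,0,on)
final:
nodes: 0:P, 2:P, 3:P, 4:t1, 5:t2, 7:tok, 11:tok, 13:tok, 16:tok, 17:tok
edges: (0,5,in); (2,4,in); (4,0,out); (5,2,out); (5,3,out); (7,3,on); (11,3,on); (13,3,on); (16,3,on); (17,0,on)


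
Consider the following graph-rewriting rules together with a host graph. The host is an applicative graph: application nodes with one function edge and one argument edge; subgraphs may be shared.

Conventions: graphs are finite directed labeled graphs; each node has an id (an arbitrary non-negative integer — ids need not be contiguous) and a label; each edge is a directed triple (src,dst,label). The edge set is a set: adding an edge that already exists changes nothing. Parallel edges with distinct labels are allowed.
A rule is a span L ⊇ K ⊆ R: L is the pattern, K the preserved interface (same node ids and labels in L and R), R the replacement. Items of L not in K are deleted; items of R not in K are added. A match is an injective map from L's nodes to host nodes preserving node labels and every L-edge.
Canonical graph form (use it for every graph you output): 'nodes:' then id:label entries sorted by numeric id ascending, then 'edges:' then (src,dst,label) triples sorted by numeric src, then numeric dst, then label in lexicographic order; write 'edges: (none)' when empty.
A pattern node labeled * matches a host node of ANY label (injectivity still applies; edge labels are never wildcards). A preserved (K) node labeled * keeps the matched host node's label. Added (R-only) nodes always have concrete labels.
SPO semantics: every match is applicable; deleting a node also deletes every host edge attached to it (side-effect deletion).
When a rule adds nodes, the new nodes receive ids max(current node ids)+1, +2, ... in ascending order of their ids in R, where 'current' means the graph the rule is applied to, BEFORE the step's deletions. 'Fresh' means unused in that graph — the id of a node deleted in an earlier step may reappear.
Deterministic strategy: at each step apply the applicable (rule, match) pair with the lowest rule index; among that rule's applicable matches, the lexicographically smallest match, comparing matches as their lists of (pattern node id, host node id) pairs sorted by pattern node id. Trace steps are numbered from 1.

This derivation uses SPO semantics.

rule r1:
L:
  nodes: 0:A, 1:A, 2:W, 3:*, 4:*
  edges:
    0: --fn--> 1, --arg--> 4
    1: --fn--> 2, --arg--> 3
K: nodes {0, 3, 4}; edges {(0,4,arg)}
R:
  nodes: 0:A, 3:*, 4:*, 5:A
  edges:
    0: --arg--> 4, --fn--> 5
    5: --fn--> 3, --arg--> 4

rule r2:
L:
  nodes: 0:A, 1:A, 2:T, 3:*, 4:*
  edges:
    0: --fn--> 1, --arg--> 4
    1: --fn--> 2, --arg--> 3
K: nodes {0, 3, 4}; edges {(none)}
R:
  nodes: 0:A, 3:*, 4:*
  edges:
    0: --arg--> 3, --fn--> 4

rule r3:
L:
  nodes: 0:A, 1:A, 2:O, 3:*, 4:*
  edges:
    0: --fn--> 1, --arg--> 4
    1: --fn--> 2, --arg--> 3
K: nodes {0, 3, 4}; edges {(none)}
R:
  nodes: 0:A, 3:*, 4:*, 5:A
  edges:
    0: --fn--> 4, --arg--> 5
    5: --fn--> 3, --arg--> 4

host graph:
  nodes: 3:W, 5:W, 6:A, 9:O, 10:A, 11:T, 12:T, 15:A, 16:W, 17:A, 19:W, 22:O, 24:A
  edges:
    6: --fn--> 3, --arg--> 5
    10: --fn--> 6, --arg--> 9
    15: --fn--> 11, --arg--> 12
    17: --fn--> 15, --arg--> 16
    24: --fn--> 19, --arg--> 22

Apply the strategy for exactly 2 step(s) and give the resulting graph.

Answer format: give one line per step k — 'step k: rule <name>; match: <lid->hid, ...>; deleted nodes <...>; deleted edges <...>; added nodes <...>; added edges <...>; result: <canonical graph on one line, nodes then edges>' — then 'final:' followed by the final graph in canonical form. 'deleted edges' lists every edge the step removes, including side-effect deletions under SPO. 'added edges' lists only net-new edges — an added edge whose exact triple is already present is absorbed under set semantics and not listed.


step 1: rule r1; match: 0->10, 1->6, 2->3, 3->5, 4->9; deleted nodes 3, 6; deleted edges (6,3,fn); (6,5,arg); (10,6,fn); added nodes 25; added edges (10,25,fn); (25,5,fn); (25,9,arg); result: nodes: 5:W, 9:O, 10:A, 11:T, 12:T, 15:A, 16:W, 17:A, 19:W, 22:O, 24:A, 25:A edges: (10,9,arg); (10,25,fn); (15,11,fn); (15,12,arg); (17,15,fn); (17,16,arg); (24,19,fn); (24,22,arg); (25,5,fn); (25,9,arg)
step 2: rule r2; match: 0->17, 1->15, 2->11, 3->12, 4->16; deleted nodes 11, 15; deleted edges (15,11,fn); (15,12,arg); (17,15,fn); (17,16,arg); added nodes (none); added edges (17,12,arg); (17,16,fn); result: nodes: 5:W, 9:O, 10:A, 12:T, 16:W, 17:A, 19:W, 22:O, 24:A, 25:A edges: (10,9,arg); (10,25,fn); (17,12,arg); (17,16,fn); (24,19,fn); (24,22,arg); (25,5,fn); (25,9,arg)
final:
nodes: 5:W, 9:O, 10:A, 12:T, 16:W, 17:A, 19:W, 22:O, 24:A, 25:A
edges: (10,9,arg); (10,25,fn); (17,12,arg); (17,16,fn); (24,19,fn); (24,22,arg); (25,5,fn); (25,9,arg)


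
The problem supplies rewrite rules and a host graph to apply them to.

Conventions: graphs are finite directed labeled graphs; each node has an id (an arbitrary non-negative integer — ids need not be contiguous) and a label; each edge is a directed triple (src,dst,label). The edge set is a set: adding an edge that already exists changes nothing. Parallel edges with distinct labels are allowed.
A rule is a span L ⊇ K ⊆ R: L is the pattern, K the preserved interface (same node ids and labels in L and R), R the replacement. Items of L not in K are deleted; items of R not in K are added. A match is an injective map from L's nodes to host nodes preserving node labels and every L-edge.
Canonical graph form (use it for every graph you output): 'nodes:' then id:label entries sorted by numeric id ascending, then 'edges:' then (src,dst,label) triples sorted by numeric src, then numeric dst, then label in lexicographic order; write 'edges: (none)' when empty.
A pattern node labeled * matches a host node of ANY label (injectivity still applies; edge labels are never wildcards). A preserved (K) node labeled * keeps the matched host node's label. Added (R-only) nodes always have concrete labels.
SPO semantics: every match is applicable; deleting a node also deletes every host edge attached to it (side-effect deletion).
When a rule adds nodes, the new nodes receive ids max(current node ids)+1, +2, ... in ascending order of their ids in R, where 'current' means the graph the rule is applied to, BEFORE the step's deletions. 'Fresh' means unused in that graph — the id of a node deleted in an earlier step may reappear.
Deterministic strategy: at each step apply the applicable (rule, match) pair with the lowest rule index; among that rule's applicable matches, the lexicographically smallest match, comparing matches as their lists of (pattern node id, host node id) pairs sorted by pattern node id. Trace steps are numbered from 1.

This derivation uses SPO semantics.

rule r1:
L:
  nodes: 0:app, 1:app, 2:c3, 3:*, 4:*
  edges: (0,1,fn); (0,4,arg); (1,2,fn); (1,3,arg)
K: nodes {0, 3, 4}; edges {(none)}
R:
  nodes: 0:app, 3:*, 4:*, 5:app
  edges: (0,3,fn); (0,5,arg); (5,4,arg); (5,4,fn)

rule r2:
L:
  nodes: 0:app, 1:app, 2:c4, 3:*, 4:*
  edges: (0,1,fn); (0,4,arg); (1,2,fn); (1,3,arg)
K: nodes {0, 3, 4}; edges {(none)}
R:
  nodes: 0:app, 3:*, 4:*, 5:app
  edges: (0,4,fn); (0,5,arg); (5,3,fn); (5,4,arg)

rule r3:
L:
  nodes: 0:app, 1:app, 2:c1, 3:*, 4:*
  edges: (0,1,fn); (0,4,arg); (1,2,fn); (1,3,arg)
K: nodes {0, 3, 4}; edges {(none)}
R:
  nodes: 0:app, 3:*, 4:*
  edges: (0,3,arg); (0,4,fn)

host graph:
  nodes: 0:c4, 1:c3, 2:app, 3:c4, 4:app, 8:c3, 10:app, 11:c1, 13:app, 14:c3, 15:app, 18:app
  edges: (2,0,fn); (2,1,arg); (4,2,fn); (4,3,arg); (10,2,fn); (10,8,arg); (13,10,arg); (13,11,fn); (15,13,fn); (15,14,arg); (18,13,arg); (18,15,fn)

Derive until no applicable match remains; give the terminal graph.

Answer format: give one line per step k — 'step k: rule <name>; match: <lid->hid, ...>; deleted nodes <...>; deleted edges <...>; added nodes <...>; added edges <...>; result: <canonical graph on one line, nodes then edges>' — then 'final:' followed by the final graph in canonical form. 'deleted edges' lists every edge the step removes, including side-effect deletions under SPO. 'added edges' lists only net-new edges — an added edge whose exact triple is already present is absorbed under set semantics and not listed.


step 1: rule r2; match: 0->4, 1->2, 2->0, 3->1, 4->3; deleted nodes 0, 2; deleted edges (2,0,fn); (2,1,arg); (4,2,fn); (4,3,arg); (10,2,fn); added nodes 19; added edges (4,3,fn); (4,19,arg); (19,1,fn); (19,3,arg); result: nodes: 1:c3, 3:c4, 4:app, 8:c3, 10:app, 11:c1, 13:app, 14:c3, 15:app, 18:app, 19:app edges: (4,3,fn); (4,19,arg); (10,8,arg); (13,10,arg); (13,11,fn); (15,13,fn); (15,14,arg); (18,13,arg); (18,15,fn); (19,1,fn); (19,3,arg)
step 2: rule r3; match: 0->15, 1->13, 2->11, 3->10, 4->14; deleted nodes 11, 13; deleted edges (13,10,arg); (13,11,fn); (15,13,fn); (15,14,arg); (18,13,arg); added nodes (none); added edges (15,10,arg); (15,14,fn); result: nodes: 1:c3, 3:c4, 4:app, 8:c3, 10:app, 14:c3, 15:app, 18:app, 19:app edges: (4,3,fn); (4,19,arg); (10,8,arg); (15,10,arg); (15,14,fn); (18,15,fn); (19,1,fn); (19,3,arg)
final:
nodes: 1:c3, 3:c4, 4:app, 8:c3, 10:app, 14:c3, 15:app, 18:app, 19:app
edges: (4,3,fn); (4,19,arg); (10,8,arg); (15,10,arg); (15,14,fn); (18,15,fn); (19,1,fn); (19,3,arg)


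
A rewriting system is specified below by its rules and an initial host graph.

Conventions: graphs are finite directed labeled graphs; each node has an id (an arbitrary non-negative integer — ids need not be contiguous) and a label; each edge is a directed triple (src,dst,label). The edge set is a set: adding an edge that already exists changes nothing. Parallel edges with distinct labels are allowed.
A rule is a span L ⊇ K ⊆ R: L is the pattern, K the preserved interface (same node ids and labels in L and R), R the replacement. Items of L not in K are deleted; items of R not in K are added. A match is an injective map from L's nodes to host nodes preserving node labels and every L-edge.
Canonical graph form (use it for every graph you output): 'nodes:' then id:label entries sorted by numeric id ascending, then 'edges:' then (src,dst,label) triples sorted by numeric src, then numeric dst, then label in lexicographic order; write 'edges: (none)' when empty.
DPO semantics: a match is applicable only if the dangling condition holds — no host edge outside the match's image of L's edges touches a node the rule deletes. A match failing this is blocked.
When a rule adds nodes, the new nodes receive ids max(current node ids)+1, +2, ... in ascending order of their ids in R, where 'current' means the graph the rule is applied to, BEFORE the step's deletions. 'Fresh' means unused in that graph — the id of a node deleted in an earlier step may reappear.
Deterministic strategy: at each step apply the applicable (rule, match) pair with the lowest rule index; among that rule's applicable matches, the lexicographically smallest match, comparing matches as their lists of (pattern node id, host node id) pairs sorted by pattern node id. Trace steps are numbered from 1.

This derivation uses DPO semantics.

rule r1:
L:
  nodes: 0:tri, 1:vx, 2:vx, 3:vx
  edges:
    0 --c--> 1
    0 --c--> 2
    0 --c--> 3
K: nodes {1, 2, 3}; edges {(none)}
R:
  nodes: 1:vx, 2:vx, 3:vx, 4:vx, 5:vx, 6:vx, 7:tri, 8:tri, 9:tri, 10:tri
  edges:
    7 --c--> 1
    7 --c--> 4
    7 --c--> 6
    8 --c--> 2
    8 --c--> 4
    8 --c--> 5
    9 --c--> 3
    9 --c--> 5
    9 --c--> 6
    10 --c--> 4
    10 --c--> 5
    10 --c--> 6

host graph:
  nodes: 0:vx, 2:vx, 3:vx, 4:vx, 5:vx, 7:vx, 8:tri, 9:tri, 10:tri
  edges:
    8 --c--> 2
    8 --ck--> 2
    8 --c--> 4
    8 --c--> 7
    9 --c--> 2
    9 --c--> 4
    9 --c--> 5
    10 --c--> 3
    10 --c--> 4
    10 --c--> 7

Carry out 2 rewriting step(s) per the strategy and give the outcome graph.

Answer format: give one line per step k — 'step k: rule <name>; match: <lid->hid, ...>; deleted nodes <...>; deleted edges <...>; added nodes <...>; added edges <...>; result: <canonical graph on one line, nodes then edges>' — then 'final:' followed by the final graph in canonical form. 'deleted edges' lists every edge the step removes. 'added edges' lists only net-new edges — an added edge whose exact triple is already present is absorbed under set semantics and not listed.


step 1: rule r1; match: 0->9, 1->2, 2->4, 3->5; deleted nodes 9; deleted edges (9,2,c); (9,4,c); (9,5,c); added nodes 11, 12, 13, 14, 15, 16, 17; added edges (14,2,c); (14,11,c); (14,13,c); (15,4,c); (15,11,c); (15,12,c); (16,5,c); (16,12,c); (16,13,c); (17,11,c); (17,12,c); (17,13,c); result: nodes: 0:vx, 2:vx, 3:vx, 4:vx, 5:vx, 7:vx, 8:tri, 10:tri, 11:vx, 12:vx, 13:vx, 14:tri, 15:tri, 16:tri, 17:tri edges: (8,2,c); (8,2,ck); (8,4,c); (8,7,c); (10,3,c); (10,4,c); (10,7,c); (14,2,c); (14,11,c); (14,13,c); (15,4,c); (15,11,c); (15,12,c); (16,5,c); (16,12,c); (16,13,c); (17,11,c); (17,12,c); (17,13,c)
step 2: rule r1; match: 0->10, 1->3, 2->4, 3->7; deleted nodes 10; deleted edges (10,3,c); (10,4,c); (10,7,c); added nodes 18, 19, 20, 21, 22, 23, 24; added edges (21,3,c); (21,18,c); (21,20,c); (22,4,c); (22,18,c); (22,19,c); (23,7,c); (23,19,c); (23,20,c); (24,18,c); (24,19,c); (24,20,c); result: nodes: 0:vx, 2:vx, 3:vx, 4:vx, 5:vx, 7:vx, 8:tri, 11:vx, 12:vx, 13:vx, 14:tri, 15:tri, 16:tri, 17:tri, 18:vx, 19:vx, 20:vx, 21:tri, 22:tri, 23:tri, 24:tri edges: (8,2,c); (8,2,ck); (8,4,c); (8,7,c); (14,2,c); (14,11,c); (14,13,c); (15,4,c); (15,11,c); (15,12,c); (16,5,c); (16,12,c); (16,13,c); (17,11,c); (17,12,c); (17,13,c); (21,3,c); (21,18,c); (21,20,c); (22,4,c); (22,18,c); (22,19,c); (23,7,c); (23,19,c); (23,20,c); (24,18,c); (24,19,c); (24,20,c)
final:
nodes: 0:vx, 2:vx, 3:vx, 4:vx, 5:vx, 7:vx, 8:tri, 11:vx, 12:vx, 13:vx, 14:tri, 15:tri, 16:tri, 17:tri, 18:vx, 19:vx, 20:vx, 21:tri, 22:tri, 23:tri, 24:tri
edges: (8,2,c); (8,2,ck); (8,4,c); (8,7,c); (14,2,c); (14,11,c); (14,13,c); (15,4,c); (15,11,c); (15,12,c); (16,5,c); (16,12,c); (16,13,c); (17,11,c); (17,12,c); (17,13,c); (21,3,c); (21,18,c); (21,20,c); (22,4,c); (22,18,c); (22,19,c); (23,7,c); (23,19,c); (23,20,c); (24,18,c); (24,19,c); (24,20,c)


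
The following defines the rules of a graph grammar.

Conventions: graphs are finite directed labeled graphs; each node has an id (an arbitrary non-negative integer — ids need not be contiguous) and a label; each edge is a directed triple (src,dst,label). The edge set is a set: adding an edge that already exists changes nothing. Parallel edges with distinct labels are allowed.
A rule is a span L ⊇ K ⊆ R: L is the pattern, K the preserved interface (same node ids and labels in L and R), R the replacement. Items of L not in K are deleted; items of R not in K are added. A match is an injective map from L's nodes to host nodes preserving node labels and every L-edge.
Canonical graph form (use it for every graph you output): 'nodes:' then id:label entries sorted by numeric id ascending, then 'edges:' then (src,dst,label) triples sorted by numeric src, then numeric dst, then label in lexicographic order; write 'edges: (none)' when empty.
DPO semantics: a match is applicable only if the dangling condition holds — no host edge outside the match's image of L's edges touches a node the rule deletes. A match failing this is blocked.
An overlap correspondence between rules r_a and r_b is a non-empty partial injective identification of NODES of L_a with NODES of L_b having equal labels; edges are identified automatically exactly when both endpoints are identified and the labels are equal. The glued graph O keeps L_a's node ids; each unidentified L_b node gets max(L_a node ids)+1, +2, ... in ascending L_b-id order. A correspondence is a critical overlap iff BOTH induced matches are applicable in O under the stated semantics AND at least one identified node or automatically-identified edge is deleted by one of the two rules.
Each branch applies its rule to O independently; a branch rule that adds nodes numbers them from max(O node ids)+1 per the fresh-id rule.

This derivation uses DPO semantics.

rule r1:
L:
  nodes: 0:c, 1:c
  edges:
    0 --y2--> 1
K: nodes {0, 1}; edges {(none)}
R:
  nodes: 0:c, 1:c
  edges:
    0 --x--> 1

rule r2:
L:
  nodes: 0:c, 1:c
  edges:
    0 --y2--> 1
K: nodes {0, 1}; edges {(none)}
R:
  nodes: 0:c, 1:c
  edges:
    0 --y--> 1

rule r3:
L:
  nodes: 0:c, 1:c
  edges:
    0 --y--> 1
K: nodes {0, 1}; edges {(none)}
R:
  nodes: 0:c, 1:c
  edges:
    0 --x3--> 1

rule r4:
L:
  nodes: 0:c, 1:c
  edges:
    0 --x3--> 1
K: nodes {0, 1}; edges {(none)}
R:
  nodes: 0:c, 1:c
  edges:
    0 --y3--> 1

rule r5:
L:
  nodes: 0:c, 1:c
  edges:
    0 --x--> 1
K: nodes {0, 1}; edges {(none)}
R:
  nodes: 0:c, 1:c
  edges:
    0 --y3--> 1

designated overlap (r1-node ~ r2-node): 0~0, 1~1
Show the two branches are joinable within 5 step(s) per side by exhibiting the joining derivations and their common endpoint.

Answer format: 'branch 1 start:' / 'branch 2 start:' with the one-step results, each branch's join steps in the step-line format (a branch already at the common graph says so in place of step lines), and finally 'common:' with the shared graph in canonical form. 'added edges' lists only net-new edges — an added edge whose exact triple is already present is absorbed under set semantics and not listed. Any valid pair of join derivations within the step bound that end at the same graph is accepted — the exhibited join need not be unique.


branch 1 start:
nodes: 0:c, 1:c
edges: (0,1,x)
branch 2 start:
nodes: 0:c, 1:c
edges: (0,1,y)
branch 1 step 1: rule r5; match: 0->0, 1->1; deleted nodes (none); deleted edges (0,1,x); added nodes (none); added edges (0,1,y3); result: nodes: 0:c, 1:c edges: (0,1,y3)
branch 2 step 1: rule r3; match: 0->0, 1->1; deleted nodes (none); deleted edges (0,1,y); added nodes (none); added edges (0,1,x3); result: nodes: 0:c, 1:c edges: (0,1,x3)
branch 2 step 2: rule r4; match: 0->0, 1->1; deleted nodes (none); deleted edges (0,1,x3); added nodes (none); added edges (0,1,y3); result: nodes: 0:c, 1:c edges: (0,1,y3)
common:
nodes: 0:c, 1:c
edges: (0,1,y3)


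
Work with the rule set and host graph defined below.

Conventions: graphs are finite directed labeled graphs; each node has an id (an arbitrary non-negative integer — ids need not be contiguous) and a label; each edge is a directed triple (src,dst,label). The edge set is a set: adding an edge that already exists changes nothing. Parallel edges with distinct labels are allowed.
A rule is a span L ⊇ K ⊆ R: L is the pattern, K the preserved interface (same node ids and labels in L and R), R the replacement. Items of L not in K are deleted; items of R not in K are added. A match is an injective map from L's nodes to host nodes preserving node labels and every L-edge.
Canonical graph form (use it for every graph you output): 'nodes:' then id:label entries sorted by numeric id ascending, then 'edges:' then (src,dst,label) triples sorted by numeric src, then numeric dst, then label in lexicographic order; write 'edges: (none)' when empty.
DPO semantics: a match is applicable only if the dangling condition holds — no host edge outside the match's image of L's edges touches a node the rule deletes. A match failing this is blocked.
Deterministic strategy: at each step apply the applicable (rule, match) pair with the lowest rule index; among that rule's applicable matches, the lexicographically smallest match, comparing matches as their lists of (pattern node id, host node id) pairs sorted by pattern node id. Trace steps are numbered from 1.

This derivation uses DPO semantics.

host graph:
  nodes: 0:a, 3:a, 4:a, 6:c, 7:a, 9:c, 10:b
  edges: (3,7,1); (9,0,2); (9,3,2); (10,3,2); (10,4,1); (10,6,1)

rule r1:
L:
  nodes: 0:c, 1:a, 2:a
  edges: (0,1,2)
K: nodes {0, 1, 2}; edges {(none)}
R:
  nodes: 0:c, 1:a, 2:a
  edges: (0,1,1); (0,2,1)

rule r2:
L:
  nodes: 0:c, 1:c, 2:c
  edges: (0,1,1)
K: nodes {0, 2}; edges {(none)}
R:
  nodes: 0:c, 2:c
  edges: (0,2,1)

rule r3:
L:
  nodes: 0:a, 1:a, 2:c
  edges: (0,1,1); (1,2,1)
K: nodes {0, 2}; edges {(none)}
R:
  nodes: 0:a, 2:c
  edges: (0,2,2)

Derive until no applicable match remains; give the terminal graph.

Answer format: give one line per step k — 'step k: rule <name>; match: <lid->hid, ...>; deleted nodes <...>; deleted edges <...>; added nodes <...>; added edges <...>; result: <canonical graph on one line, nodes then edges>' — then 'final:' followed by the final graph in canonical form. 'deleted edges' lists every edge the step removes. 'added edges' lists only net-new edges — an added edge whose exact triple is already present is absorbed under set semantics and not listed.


step 1: rule r1; match: 0->9, 1->0, 2->3; deleted nodes (none); deleted edges (9,0,2); added nodes (none); added edges (9,0,1); (9,3,1); result: nodes: 0:a, 3:a, 4:a, 6:c, 7:a, 9:c, 10:b edges: (3,7,1); (9,0,1); (9,3,1); (9,3,2); (10,3,2); (10,4,1); (10,6,1)
step 2: rule r1; match: 0->9, 1->3, 2->0; deleted nodes (none); deleted edges (9,3,2); added nodes (none); added edges (none); result: nodes: 0:a, 3:a, 4:a, 6:c, 7:a, 9:c, 10:b edges: (3,7,1); (9,0,1); (9,3,1); (10,3,2); (10,4,1); (10,6,1)
final:
nodes: 0:a, 3:a, 4:a, 6:c, 7:a, 9:c, 10:b
edges: (3,7,1); (9,0,1); (9,3,1); (10,3,2); (10,4,1); (10,6,1)
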